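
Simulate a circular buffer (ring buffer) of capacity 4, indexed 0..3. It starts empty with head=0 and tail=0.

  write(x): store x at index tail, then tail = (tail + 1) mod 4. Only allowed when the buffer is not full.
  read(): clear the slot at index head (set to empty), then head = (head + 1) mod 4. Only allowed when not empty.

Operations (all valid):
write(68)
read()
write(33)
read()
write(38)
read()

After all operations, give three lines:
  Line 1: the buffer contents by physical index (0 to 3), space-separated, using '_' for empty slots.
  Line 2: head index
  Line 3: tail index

write(68): buf=[68 _ _ _], head=0, tail=1, size=1
read(): buf=[_ _ _ _], head=1, tail=1, size=0
write(33): buf=[_ 33 _ _], head=1, tail=2, size=1
read(): buf=[_ _ _ _], head=2, tail=2, size=0
write(38): buf=[_ _ 38 _], head=2, tail=3, size=1
read(): buf=[_ _ _ _], head=3, tail=3, size=0

Answer: _ _ _ _
3
3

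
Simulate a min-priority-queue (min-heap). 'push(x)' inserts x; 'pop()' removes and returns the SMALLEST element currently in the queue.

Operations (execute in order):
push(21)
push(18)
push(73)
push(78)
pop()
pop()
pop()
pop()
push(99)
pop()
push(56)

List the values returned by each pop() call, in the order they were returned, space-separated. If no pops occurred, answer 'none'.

Answer: 18 21 73 78 99

Derivation:
push(21): heap contents = [21]
push(18): heap contents = [18, 21]
push(73): heap contents = [18, 21, 73]
push(78): heap contents = [18, 21, 73, 78]
pop() → 18: heap contents = [21, 73, 78]
pop() → 21: heap contents = [73, 78]
pop() → 73: heap contents = [78]
pop() → 78: heap contents = []
push(99): heap contents = [99]
pop() → 99: heap contents = []
push(56): heap contents = [56]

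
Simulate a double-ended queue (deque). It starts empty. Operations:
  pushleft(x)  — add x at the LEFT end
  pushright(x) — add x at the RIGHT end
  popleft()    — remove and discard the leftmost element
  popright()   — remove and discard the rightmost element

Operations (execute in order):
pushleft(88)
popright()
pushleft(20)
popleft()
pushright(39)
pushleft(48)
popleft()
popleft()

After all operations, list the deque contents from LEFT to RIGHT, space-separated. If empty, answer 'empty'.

pushleft(88): [88]
popright(): []
pushleft(20): [20]
popleft(): []
pushright(39): [39]
pushleft(48): [48, 39]
popleft(): [39]
popleft(): []

Answer: empty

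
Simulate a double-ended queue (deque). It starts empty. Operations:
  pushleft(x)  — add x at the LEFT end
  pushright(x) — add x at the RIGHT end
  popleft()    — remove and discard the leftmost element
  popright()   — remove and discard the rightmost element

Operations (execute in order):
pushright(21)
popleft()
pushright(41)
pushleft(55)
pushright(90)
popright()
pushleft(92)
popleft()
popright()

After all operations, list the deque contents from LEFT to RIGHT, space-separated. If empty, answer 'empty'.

Answer: 55

Derivation:
pushright(21): [21]
popleft(): []
pushright(41): [41]
pushleft(55): [55, 41]
pushright(90): [55, 41, 90]
popright(): [55, 41]
pushleft(92): [92, 55, 41]
popleft(): [55, 41]
popright(): [55]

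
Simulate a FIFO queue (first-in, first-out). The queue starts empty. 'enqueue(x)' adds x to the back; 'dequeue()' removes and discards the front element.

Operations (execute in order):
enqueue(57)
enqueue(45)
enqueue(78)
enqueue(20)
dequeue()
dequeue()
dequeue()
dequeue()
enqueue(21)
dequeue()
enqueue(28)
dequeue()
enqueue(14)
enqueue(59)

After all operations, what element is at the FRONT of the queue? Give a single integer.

enqueue(57): queue = [57]
enqueue(45): queue = [57, 45]
enqueue(78): queue = [57, 45, 78]
enqueue(20): queue = [57, 45, 78, 20]
dequeue(): queue = [45, 78, 20]
dequeue(): queue = [78, 20]
dequeue(): queue = [20]
dequeue(): queue = []
enqueue(21): queue = [21]
dequeue(): queue = []
enqueue(28): queue = [28]
dequeue(): queue = []
enqueue(14): queue = [14]
enqueue(59): queue = [14, 59]

Answer: 14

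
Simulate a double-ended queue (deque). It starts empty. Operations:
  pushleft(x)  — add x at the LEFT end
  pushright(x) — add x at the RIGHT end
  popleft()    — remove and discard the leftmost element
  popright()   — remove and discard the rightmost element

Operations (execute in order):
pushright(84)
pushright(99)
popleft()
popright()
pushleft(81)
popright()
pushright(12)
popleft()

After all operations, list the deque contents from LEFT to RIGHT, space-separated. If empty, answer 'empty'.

pushright(84): [84]
pushright(99): [84, 99]
popleft(): [99]
popright(): []
pushleft(81): [81]
popright(): []
pushright(12): [12]
popleft(): []

Answer: empty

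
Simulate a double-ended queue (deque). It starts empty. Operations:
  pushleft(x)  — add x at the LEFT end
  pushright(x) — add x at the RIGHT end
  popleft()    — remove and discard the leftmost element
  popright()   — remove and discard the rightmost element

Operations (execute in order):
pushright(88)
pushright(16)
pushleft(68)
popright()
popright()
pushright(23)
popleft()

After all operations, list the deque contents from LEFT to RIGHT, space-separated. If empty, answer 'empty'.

Answer: 23

Derivation:
pushright(88): [88]
pushright(16): [88, 16]
pushleft(68): [68, 88, 16]
popright(): [68, 88]
popright(): [68]
pushright(23): [68, 23]
popleft(): [23]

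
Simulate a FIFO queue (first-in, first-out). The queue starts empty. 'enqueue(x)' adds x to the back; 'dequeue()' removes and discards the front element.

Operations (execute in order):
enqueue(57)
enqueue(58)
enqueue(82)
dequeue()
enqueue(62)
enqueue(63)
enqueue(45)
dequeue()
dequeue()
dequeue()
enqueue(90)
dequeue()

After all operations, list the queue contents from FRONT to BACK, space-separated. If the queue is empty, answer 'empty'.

enqueue(57): [57]
enqueue(58): [57, 58]
enqueue(82): [57, 58, 82]
dequeue(): [58, 82]
enqueue(62): [58, 82, 62]
enqueue(63): [58, 82, 62, 63]
enqueue(45): [58, 82, 62, 63, 45]
dequeue(): [82, 62, 63, 45]
dequeue(): [62, 63, 45]
dequeue(): [63, 45]
enqueue(90): [63, 45, 90]
dequeue(): [45, 90]

Answer: 45 90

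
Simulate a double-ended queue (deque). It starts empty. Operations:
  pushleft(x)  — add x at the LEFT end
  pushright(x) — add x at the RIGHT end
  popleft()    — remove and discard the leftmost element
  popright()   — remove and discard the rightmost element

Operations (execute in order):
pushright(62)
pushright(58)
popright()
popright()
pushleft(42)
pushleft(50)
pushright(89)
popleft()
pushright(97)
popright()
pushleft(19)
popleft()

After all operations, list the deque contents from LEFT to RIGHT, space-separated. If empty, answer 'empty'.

Answer: 42 89

Derivation:
pushright(62): [62]
pushright(58): [62, 58]
popright(): [62]
popright(): []
pushleft(42): [42]
pushleft(50): [50, 42]
pushright(89): [50, 42, 89]
popleft(): [42, 89]
pushright(97): [42, 89, 97]
popright(): [42, 89]
pushleft(19): [19, 42, 89]
popleft(): [42, 89]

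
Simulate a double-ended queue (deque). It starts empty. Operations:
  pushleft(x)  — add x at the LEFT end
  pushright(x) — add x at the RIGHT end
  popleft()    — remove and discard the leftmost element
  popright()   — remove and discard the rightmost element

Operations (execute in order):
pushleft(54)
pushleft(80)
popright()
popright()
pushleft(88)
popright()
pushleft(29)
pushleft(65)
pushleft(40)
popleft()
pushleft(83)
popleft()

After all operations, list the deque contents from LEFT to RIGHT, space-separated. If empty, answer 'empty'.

pushleft(54): [54]
pushleft(80): [80, 54]
popright(): [80]
popright(): []
pushleft(88): [88]
popright(): []
pushleft(29): [29]
pushleft(65): [65, 29]
pushleft(40): [40, 65, 29]
popleft(): [65, 29]
pushleft(83): [83, 65, 29]
popleft(): [65, 29]

Answer: 65 29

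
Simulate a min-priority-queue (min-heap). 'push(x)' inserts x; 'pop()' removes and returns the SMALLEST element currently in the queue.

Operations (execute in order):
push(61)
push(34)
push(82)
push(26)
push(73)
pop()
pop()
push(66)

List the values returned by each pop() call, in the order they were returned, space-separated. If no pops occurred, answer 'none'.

push(61): heap contents = [61]
push(34): heap contents = [34, 61]
push(82): heap contents = [34, 61, 82]
push(26): heap contents = [26, 34, 61, 82]
push(73): heap contents = [26, 34, 61, 73, 82]
pop() → 26: heap contents = [34, 61, 73, 82]
pop() → 34: heap contents = [61, 73, 82]
push(66): heap contents = [61, 66, 73, 82]

Answer: 26 34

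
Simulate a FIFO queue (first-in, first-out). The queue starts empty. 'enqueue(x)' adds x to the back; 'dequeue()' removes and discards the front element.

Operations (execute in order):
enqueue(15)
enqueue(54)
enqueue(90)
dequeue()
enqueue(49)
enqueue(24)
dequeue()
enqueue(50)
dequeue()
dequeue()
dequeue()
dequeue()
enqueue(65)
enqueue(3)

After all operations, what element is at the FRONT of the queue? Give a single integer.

enqueue(15): queue = [15]
enqueue(54): queue = [15, 54]
enqueue(90): queue = [15, 54, 90]
dequeue(): queue = [54, 90]
enqueue(49): queue = [54, 90, 49]
enqueue(24): queue = [54, 90, 49, 24]
dequeue(): queue = [90, 49, 24]
enqueue(50): queue = [90, 49, 24, 50]
dequeue(): queue = [49, 24, 50]
dequeue(): queue = [24, 50]
dequeue(): queue = [50]
dequeue(): queue = []
enqueue(65): queue = [65]
enqueue(3): queue = [65, 3]

Answer: 65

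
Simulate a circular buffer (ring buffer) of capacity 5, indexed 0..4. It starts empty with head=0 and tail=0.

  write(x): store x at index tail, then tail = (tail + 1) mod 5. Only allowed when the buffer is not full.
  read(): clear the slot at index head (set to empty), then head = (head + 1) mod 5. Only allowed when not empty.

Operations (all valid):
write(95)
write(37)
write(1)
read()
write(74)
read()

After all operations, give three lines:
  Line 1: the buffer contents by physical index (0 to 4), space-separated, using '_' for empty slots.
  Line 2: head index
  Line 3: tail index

write(95): buf=[95 _ _ _ _], head=0, tail=1, size=1
write(37): buf=[95 37 _ _ _], head=0, tail=2, size=2
write(1): buf=[95 37 1 _ _], head=0, tail=3, size=3
read(): buf=[_ 37 1 _ _], head=1, tail=3, size=2
write(74): buf=[_ 37 1 74 _], head=1, tail=4, size=3
read(): buf=[_ _ 1 74 _], head=2, tail=4, size=2

Answer: _ _ 1 74 _
2
4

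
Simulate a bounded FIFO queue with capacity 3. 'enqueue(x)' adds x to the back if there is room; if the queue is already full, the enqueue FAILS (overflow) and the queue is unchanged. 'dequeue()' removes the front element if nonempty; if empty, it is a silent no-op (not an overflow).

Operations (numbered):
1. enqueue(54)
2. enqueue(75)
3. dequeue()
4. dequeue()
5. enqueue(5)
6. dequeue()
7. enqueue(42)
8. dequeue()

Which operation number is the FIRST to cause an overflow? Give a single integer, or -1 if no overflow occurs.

1. enqueue(54): size=1
2. enqueue(75): size=2
3. dequeue(): size=1
4. dequeue(): size=0
5. enqueue(5): size=1
6. dequeue(): size=0
7. enqueue(42): size=1
8. dequeue(): size=0

Answer: -1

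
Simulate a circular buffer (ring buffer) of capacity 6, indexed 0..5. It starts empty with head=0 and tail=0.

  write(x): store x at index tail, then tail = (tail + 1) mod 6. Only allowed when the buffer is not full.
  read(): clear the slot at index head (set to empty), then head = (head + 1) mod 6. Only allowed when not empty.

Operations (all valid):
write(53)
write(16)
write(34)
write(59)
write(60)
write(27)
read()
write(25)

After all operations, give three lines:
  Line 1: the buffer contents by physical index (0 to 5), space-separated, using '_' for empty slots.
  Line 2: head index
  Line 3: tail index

Answer: 25 16 34 59 60 27
1
1

Derivation:
write(53): buf=[53 _ _ _ _ _], head=0, tail=1, size=1
write(16): buf=[53 16 _ _ _ _], head=0, tail=2, size=2
write(34): buf=[53 16 34 _ _ _], head=0, tail=3, size=3
write(59): buf=[53 16 34 59 _ _], head=0, tail=4, size=4
write(60): buf=[53 16 34 59 60 _], head=0, tail=5, size=5
write(27): buf=[53 16 34 59 60 27], head=0, tail=0, size=6
read(): buf=[_ 16 34 59 60 27], head=1, tail=0, size=5
write(25): buf=[25 16 34 59 60 27], head=1, tail=1, size=6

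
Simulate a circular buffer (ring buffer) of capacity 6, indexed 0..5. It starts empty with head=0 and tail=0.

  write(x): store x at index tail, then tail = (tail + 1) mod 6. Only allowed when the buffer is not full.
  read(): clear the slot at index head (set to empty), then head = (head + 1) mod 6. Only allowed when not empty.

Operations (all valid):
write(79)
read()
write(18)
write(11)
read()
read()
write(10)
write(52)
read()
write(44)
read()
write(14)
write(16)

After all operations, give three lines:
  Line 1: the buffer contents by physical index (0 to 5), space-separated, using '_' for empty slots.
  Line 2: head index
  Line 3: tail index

Answer: 14 16 _ _ _ 44
5
2

Derivation:
write(79): buf=[79 _ _ _ _ _], head=0, tail=1, size=1
read(): buf=[_ _ _ _ _ _], head=1, tail=1, size=0
write(18): buf=[_ 18 _ _ _ _], head=1, tail=2, size=1
write(11): buf=[_ 18 11 _ _ _], head=1, tail=3, size=2
read(): buf=[_ _ 11 _ _ _], head=2, tail=3, size=1
read(): buf=[_ _ _ _ _ _], head=3, tail=3, size=0
write(10): buf=[_ _ _ 10 _ _], head=3, tail=4, size=1
write(52): buf=[_ _ _ 10 52 _], head=3, tail=5, size=2
read(): buf=[_ _ _ _ 52 _], head=4, tail=5, size=1
write(44): buf=[_ _ _ _ 52 44], head=4, tail=0, size=2
read(): buf=[_ _ _ _ _ 44], head=5, tail=0, size=1
write(14): buf=[14 _ _ _ _ 44], head=5, tail=1, size=2
write(16): buf=[14 16 _ _ _ 44], head=5, tail=2, size=3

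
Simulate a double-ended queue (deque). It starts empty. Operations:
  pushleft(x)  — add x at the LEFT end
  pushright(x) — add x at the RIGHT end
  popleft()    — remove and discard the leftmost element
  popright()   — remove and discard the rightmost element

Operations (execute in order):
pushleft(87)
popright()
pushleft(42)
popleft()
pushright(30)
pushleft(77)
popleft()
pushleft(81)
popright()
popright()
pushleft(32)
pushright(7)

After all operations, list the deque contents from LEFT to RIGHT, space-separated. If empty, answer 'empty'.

Answer: 32 7

Derivation:
pushleft(87): [87]
popright(): []
pushleft(42): [42]
popleft(): []
pushright(30): [30]
pushleft(77): [77, 30]
popleft(): [30]
pushleft(81): [81, 30]
popright(): [81]
popright(): []
pushleft(32): [32]
pushright(7): [32, 7]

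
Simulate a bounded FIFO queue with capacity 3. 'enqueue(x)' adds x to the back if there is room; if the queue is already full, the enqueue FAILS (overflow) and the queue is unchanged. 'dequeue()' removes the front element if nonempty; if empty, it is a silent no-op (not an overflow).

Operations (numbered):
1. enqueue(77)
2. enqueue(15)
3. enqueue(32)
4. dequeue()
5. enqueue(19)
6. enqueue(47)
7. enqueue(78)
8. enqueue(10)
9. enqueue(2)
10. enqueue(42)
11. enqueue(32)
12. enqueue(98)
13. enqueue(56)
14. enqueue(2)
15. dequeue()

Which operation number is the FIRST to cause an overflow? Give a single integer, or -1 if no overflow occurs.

Answer: 6

Derivation:
1. enqueue(77): size=1
2. enqueue(15): size=2
3. enqueue(32): size=3
4. dequeue(): size=2
5. enqueue(19): size=3
6. enqueue(47): size=3=cap → OVERFLOW (fail)
7. enqueue(78): size=3=cap → OVERFLOW (fail)
8. enqueue(10): size=3=cap → OVERFLOW (fail)
9. enqueue(2): size=3=cap → OVERFLOW (fail)
10. enqueue(42): size=3=cap → OVERFLOW (fail)
11. enqueue(32): size=3=cap → OVERFLOW (fail)
12. enqueue(98): size=3=cap → OVERFLOW (fail)
13. enqueue(56): size=3=cap → OVERFLOW (fail)
14. enqueue(2): size=3=cap → OVERFLOW (fail)
15. dequeue(): size=2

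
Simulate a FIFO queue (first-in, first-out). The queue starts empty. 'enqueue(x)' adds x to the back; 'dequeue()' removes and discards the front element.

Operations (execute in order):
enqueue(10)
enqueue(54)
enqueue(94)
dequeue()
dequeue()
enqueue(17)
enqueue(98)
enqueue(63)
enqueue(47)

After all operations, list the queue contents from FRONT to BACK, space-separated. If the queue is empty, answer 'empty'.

Answer: 94 17 98 63 47

Derivation:
enqueue(10): [10]
enqueue(54): [10, 54]
enqueue(94): [10, 54, 94]
dequeue(): [54, 94]
dequeue(): [94]
enqueue(17): [94, 17]
enqueue(98): [94, 17, 98]
enqueue(63): [94, 17, 98, 63]
enqueue(47): [94, 17, 98, 63, 47]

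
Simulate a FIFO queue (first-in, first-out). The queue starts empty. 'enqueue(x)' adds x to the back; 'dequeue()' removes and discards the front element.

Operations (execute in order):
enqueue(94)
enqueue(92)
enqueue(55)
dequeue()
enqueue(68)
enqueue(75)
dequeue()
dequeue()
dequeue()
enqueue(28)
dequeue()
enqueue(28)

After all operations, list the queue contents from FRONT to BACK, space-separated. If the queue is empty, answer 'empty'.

enqueue(94): [94]
enqueue(92): [94, 92]
enqueue(55): [94, 92, 55]
dequeue(): [92, 55]
enqueue(68): [92, 55, 68]
enqueue(75): [92, 55, 68, 75]
dequeue(): [55, 68, 75]
dequeue(): [68, 75]
dequeue(): [75]
enqueue(28): [75, 28]
dequeue(): [28]
enqueue(28): [28, 28]

Answer: 28 28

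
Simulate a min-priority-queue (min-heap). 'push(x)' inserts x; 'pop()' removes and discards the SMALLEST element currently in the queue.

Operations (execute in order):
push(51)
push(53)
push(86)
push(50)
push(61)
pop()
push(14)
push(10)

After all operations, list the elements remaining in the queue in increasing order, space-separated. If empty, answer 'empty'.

Answer: 10 14 51 53 61 86

Derivation:
push(51): heap contents = [51]
push(53): heap contents = [51, 53]
push(86): heap contents = [51, 53, 86]
push(50): heap contents = [50, 51, 53, 86]
push(61): heap contents = [50, 51, 53, 61, 86]
pop() → 50: heap contents = [51, 53, 61, 86]
push(14): heap contents = [14, 51, 53, 61, 86]
push(10): heap contents = [10, 14, 51, 53, 61, 86]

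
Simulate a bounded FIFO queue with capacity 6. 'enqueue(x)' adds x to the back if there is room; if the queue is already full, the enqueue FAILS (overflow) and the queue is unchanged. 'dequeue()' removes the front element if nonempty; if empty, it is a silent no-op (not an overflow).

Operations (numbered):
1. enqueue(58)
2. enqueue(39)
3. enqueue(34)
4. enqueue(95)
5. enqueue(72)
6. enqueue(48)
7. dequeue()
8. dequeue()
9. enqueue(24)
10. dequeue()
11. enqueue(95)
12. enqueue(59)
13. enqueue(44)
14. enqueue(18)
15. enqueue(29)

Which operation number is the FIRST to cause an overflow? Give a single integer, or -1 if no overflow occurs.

1. enqueue(58): size=1
2. enqueue(39): size=2
3. enqueue(34): size=3
4. enqueue(95): size=4
5. enqueue(72): size=5
6. enqueue(48): size=6
7. dequeue(): size=5
8. dequeue(): size=4
9. enqueue(24): size=5
10. dequeue(): size=4
11. enqueue(95): size=5
12. enqueue(59): size=6
13. enqueue(44): size=6=cap → OVERFLOW (fail)
14. enqueue(18): size=6=cap → OVERFLOW (fail)
15. enqueue(29): size=6=cap → OVERFLOW (fail)

Answer: 13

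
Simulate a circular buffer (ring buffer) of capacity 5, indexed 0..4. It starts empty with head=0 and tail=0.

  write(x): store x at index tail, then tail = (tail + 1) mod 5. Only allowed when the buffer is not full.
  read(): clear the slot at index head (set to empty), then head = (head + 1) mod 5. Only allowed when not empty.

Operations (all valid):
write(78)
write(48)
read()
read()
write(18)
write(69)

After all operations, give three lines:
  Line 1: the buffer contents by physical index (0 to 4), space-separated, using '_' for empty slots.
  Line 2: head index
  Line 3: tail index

write(78): buf=[78 _ _ _ _], head=0, tail=1, size=1
write(48): buf=[78 48 _ _ _], head=0, tail=2, size=2
read(): buf=[_ 48 _ _ _], head=1, tail=2, size=1
read(): buf=[_ _ _ _ _], head=2, tail=2, size=0
write(18): buf=[_ _ 18 _ _], head=2, tail=3, size=1
write(69): buf=[_ _ 18 69 _], head=2, tail=4, size=2

Answer: _ _ 18 69 _
2
4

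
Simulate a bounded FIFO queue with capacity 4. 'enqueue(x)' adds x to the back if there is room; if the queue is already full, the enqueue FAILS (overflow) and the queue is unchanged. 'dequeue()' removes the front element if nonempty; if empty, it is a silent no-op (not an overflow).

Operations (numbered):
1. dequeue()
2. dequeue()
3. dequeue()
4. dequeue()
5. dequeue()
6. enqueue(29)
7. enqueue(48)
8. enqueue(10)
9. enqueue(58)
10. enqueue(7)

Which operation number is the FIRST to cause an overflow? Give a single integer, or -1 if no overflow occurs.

Answer: 10

Derivation:
1. dequeue(): empty, no-op, size=0
2. dequeue(): empty, no-op, size=0
3. dequeue(): empty, no-op, size=0
4. dequeue(): empty, no-op, size=0
5. dequeue(): empty, no-op, size=0
6. enqueue(29): size=1
7. enqueue(48): size=2
8. enqueue(10): size=3
9. enqueue(58): size=4
10. enqueue(7): size=4=cap → OVERFLOW (fail)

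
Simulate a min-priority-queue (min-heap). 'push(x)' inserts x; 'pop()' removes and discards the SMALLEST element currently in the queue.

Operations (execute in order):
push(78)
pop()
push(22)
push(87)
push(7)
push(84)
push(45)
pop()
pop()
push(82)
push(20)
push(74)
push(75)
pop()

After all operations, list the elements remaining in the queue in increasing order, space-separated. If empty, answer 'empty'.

Answer: 45 74 75 82 84 87

Derivation:
push(78): heap contents = [78]
pop() → 78: heap contents = []
push(22): heap contents = [22]
push(87): heap contents = [22, 87]
push(7): heap contents = [7, 22, 87]
push(84): heap contents = [7, 22, 84, 87]
push(45): heap contents = [7, 22, 45, 84, 87]
pop() → 7: heap contents = [22, 45, 84, 87]
pop() → 22: heap contents = [45, 84, 87]
push(82): heap contents = [45, 82, 84, 87]
push(20): heap contents = [20, 45, 82, 84, 87]
push(74): heap contents = [20, 45, 74, 82, 84, 87]
push(75): heap contents = [20, 45, 74, 75, 82, 84, 87]
pop() → 20: heap contents = [45, 74, 75, 82, 84, 87]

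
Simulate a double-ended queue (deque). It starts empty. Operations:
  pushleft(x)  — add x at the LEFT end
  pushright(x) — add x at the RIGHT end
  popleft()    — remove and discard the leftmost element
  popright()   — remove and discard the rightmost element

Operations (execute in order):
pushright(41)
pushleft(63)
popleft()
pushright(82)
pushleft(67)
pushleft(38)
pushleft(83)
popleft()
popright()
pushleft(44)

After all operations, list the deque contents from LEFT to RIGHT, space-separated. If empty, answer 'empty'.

pushright(41): [41]
pushleft(63): [63, 41]
popleft(): [41]
pushright(82): [41, 82]
pushleft(67): [67, 41, 82]
pushleft(38): [38, 67, 41, 82]
pushleft(83): [83, 38, 67, 41, 82]
popleft(): [38, 67, 41, 82]
popright(): [38, 67, 41]
pushleft(44): [44, 38, 67, 41]

Answer: 44 38 67 41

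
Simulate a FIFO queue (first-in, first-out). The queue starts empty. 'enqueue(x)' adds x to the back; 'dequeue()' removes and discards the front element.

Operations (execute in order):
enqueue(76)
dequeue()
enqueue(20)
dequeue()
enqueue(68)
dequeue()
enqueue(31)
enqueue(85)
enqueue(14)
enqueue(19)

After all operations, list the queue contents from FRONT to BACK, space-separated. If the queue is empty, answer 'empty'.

Answer: 31 85 14 19

Derivation:
enqueue(76): [76]
dequeue(): []
enqueue(20): [20]
dequeue(): []
enqueue(68): [68]
dequeue(): []
enqueue(31): [31]
enqueue(85): [31, 85]
enqueue(14): [31, 85, 14]
enqueue(19): [31, 85, 14, 19]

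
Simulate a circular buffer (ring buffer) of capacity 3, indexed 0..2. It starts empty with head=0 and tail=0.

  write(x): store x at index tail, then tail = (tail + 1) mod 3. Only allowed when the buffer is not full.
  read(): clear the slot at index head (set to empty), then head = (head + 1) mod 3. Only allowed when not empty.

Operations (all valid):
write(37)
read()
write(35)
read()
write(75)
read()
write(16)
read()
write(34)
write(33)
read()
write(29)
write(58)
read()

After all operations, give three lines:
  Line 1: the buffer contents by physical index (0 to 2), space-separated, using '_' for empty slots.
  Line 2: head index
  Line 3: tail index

write(37): buf=[37 _ _], head=0, tail=1, size=1
read(): buf=[_ _ _], head=1, tail=1, size=0
write(35): buf=[_ 35 _], head=1, tail=2, size=1
read(): buf=[_ _ _], head=2, tail=2, size=0
write(75): buf=[_ _ 75], head=2, tail=0, size=1
read(): buf=[_ _ _], head=0, tail=0, size=0
write(16): buf=[16 _ _], head=0, tail=1, size=1
read(): buf=[_ _ _], head=1, tail=1, size=0
write(34): buf=[_ 34 _], head=1, tail=2, size=1
write(33): buf=[_ 34 33], head=1, tail=0, size=2
read(): buf=[_ _ 33], head=2, tail=0, size=1
write(29): buf=[29 _ 33], head=2, tail=1, size=2
write(58): buf=[29 58 33], head=2, tail=2, size=3
read(): buf=[29 58 _], head=0, tail=2, size=2

Answer: 29 58 _
0
2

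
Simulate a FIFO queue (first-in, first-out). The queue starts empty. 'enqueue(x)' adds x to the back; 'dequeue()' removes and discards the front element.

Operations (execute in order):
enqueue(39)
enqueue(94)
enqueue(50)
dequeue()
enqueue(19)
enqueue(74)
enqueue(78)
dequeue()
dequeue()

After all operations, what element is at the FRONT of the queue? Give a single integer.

Answer: 19

Derivation:
enqueue(39): queue = [39]
enqueue(94): queue = [39, 94]
enqueue(50): queue = [39, 94, 50]
dequeue(): queue = [94, 50]
enqueue(19): queue = [94, 50, 19]
enqueue(74): queue = [94, 50, 19, 74]
enqueue(78): queue = [94, 50, 19, 74, 78]
dequeue(): queue = [50, 19, 74, 78]
dequeue(): queue = [19, 74, 78]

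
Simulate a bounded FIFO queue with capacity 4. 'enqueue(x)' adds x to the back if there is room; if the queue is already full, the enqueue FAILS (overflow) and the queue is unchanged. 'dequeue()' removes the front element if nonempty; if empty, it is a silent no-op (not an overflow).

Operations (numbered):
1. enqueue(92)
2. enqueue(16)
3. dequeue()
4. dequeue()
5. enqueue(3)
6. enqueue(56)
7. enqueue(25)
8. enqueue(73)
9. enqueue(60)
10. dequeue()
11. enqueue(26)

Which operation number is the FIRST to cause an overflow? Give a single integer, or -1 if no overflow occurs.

Answer: 9

Derivation:
1. enqueue(92): size=1
2. enqueue(16): size=2
3. dequeue(): size=1
4. dequeue(): size=0
5. enqueue(3): size=1
6. enqueue(56): size=2
7. enqueue(25): size=3
8. enqueue(73): size=4
9. enqueue(60): size=4=cap → OVERFLOW (fail)
10. dequeue(): size=3
11. enqueue(26): size=4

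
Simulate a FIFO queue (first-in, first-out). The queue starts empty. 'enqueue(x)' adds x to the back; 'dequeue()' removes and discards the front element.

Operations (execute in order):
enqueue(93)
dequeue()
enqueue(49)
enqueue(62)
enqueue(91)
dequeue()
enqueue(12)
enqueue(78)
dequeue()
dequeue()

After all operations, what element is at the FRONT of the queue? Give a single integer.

enqueue(93): queue = [93]
dequeue(): queue = []
enqueue(49): queue = [49]
enqueue(62): queue = [49, 62]
enqueue(91): queue = [49, 62, 91]
dequeue(): queue = [62, 91]
enqueue(12): queue = [62, 91, 12]
enqueue(78): queue = [62, 91, 12, 78]
dequeue(): queue = [91, 12, 78]
dequeue(): queue = [12, 78]

Answer: 12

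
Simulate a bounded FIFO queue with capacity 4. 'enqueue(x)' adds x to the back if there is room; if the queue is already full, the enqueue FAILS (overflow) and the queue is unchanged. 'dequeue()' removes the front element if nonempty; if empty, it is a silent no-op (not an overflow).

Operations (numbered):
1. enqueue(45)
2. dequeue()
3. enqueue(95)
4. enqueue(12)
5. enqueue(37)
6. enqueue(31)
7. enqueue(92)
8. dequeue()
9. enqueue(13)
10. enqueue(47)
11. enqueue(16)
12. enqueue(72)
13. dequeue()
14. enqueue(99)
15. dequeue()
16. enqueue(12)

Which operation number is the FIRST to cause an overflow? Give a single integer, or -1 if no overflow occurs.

Answer: 7

Derivation:
1. enqueue(45): size=1
2. dequeue(): size=0
3. enqueue(95): size=1
4. enqueue(12): size=2
5. enqueue(37): size=3
6. enqueue(31): size=4
7. enqueue(92): size=4=cap → OVERFLOW (fail)
8. dequeue(): size=3
9. enqueue(13): size=4
10. enqueue(47): size=4=cap → OVERFLOW (fail)
11. enqueue(16): size=4=cap → OVERFLOW (fail)
12. enqueue(72): size=4=cap → OVERFLOW (fail)
13. dequeue(): size=3
14. enqueue(99): size=4
15. dequeue(): size=3
16. enqueue(12): size=4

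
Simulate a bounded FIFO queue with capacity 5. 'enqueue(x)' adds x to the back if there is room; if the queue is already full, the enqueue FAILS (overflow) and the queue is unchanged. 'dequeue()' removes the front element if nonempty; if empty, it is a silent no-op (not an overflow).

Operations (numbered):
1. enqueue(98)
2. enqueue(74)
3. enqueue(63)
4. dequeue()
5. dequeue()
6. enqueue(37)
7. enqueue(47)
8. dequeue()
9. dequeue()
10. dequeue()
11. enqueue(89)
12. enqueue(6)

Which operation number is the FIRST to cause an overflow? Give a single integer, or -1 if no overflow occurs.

1. enqueue(98): size=1
2. enqueue(74): size=2
3. enqueue(63): size=3
4. dequeue(): size=2
5. dequeue(): size=1
6. enqueue(37): size=2
7. enqueue(47): size=3
8. dequeue(): size=2
9. dequeue(): size=1
10. dequeue(): size=0
11. enqueue(89): size=1
12. enqueue(6): size=2

Answer: -1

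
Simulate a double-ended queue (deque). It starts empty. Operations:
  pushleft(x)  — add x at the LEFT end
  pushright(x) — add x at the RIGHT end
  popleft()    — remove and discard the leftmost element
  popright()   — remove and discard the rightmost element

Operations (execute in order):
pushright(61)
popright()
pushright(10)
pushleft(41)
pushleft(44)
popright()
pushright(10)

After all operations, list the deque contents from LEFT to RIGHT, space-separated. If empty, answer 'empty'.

Answer: 44 41 10

Derivation:
pushright(61): [61]
popright(): []
pushright(10): [10]
pushleft(41): [41, 10]
pushleft(44): [44, 41, 10]
popright(): [44, 41]
pushright(10): [44, 41, 10]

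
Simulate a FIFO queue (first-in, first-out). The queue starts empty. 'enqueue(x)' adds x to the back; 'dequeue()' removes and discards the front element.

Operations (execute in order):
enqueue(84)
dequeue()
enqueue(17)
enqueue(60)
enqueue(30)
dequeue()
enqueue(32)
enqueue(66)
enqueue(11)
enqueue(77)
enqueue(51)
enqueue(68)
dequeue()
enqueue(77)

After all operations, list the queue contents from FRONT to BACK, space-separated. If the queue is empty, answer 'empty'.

enqueue(84): [84]
dequeue(): []
enqueue(17): [17]
enqueue(60): [17, 60]
enqueue(30): [17, 60, 30]
dequeue(): [60, 30]
enqueue(32): [60, 30, 32]
enqueue(66): [60, 30, 32, 66]
enqueue(11): [60, 30, 32, 66, 11]
enqueue(77): [60, 30, 32, 66, 11, 77]
enqueue(51): [60, 30, 32, 66, 11, 77, 51]
enqueue(68): [60, 30, 32, 66, 11, 77, 51, 68]
dequeue(): [30, 32, 66, 11, 77, 51, 68]
enqueue(77): [30, 32, 66, 11, 77, 51, 68, 77]

Answer: 30 32 66 11 77 51 68 77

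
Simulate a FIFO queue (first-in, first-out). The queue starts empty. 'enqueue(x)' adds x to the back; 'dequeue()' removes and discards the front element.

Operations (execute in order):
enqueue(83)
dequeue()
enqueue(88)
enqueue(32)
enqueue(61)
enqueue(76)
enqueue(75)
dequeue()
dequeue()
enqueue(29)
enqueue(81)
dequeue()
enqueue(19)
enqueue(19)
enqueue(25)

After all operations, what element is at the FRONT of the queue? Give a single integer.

enqueue(83): queue = [83]
dequeue(): queue = []
enqueue(88): queue = [88]
enqueue(32): queue = [88, 32]
enqueue(61): queue = [88, 32, 61]
enqueue(76): queue = [88, 32, 61, 76]
enqueue(75): queue = [88, 32, 61, 76, 75]
dequeue(): queue = [32, 61, 76, 75]
dequeue(): queue = [61, 76, 75]
enqueue(29): queue = [61, 76, 75, 29]
enqueue(81): queue = [61, 76, 75, 29, 81]
dequeue(): queue = [76, 75, 29, 81]
enqueue(19): queue = [76, 75, 29, 81, 19]
enqueue(19): queue = [76, 75, 29, 81, 19, 19]
enqueue(25): queue = [76, 75, 29, 81, 19, 19, 25]

Answer: 76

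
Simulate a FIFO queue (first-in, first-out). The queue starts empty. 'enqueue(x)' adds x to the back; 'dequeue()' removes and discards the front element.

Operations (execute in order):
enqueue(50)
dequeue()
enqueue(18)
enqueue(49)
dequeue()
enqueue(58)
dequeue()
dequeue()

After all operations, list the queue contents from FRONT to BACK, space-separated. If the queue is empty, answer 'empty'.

Answer: empty

Derivation:
enqueue(50): [50]
dequeue(): []
enqueue(18): [18]
enqueue(49): [18, 49]
dequeue(): [49]
enqueue(58): [49, 58]
dequeue(): [58]
dequeue(): []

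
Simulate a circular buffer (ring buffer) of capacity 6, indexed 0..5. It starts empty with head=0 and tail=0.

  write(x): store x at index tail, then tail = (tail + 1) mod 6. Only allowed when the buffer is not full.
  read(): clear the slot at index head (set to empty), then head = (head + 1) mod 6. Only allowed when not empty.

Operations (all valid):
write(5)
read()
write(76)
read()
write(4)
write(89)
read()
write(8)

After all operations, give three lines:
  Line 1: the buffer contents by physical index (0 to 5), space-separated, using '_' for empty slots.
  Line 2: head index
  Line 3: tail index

write(5): buf=[5 _ _ _ _ _], head=0, tail=1, size=1
read(): buf=[_ _ _ _ _ _], head=1, tail=1, size=0
write(76): buf=[_ 76 _ _ _ _], head=1, tail=2, size=1
read(): buf=[_ _ _ _ _ _], head=2, tail=2, size=0
write(4): buf=[_ _ 4 _ _ _], head=2, tail=3, size=1
write(89): buf=[_ _ 4 89 _ _], head=2, tail=4, size=2
read(): buf=[_ _ _ 89 _ _], head=3, tail=4, size=1
write(8): buf=[_ _ _ 89 8 _], head=3, tail=5, size=2

Answer: _ _ _ 89 8 _
3
5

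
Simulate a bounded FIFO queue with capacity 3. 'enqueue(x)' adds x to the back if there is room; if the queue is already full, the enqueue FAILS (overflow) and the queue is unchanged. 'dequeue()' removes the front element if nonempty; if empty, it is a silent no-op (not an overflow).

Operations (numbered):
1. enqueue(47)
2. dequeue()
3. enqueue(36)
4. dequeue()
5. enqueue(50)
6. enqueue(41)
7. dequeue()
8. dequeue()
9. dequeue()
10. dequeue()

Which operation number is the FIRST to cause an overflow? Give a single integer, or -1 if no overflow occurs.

Answer: -1

Derivation:
1. enqueue(47): size=1
2. dequeue(): size=0
3. enqueue(36): size=1
4. dequeue(): size=0
5. enqueue(50): size=1
6. enqueue(41): size=2
7. dequeue(): size=1
8. dequeue(): size=0
9. dequeue(): empty, no-op, size=0
10. dequeue(): empty, no-op, size=0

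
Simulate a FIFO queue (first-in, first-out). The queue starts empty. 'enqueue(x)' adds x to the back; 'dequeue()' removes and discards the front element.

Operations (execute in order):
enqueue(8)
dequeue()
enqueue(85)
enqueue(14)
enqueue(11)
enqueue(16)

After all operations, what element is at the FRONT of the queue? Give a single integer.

Answer: 85

Derivation:
enqueue(8): queue = [8]
dequeue(): queue = []
enqueue(85): queue = [85]
enqueue(14): queue = [85, 14]
enqueue(11): queue = [85, 14, 11]
enqueue(16): queue = [85, 14, 11, 16]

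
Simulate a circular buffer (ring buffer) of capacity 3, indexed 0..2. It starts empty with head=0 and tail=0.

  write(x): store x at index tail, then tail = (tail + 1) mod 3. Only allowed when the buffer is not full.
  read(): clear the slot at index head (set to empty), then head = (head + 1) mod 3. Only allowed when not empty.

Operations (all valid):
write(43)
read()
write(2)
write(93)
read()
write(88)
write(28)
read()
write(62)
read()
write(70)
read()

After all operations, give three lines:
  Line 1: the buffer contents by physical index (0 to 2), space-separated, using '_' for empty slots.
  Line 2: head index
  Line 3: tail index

Answer: 70 _ 62
2
1

Derivation:
write(43): buf=[43 _ _], head=0, tail=1, size=1
read(): buf=[_ _ _], head=1, tail=1, size=0
write(2): buf=[_ 2 _], head=1, tail=2, size=1
write(93): buf=[_ 2 93], head=1, tail=0, size=2
read(): buf=[_ _ 93], head=2, tail=0, size=1
write(88): buf=[88 _ 93], head=2, tail=1, size=2
write(28): buf=[88 28 93], head=2, tail=2, size=3
read(): buf=[88 28 _], head=0, tail=2, size=2
write(62): buf=[88 28 62], head=0, tail=0, size=3
read(): buf=[_ 28 62], head=1, tail=0, size=2
write(70): buf=[70 28 62], head=1, tail=1, size=3
read(): buf=[70 _ 62], head=2, tail=1, size=2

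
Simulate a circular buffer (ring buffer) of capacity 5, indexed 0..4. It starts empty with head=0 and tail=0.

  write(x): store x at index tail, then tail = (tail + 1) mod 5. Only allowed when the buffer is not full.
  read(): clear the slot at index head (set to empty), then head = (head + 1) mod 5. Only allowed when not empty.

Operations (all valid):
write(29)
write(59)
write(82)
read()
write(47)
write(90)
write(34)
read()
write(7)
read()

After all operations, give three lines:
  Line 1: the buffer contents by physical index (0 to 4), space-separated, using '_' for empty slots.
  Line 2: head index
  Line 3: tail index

Answer: 34 7 _ 47 90
3
2

Derivation:
write(29): buf=[29 _ _ _ _], head=0, tail=1, size=1
write(59): buf=[29 59 _ _ _], head=0, tail=2, size=2
write(82): buf=[29 59 82 _ _], head=0, tail=3, size=3
read(): buf=[_ 59 82 _ _], head=1, tail=3, size=2
write(47): buf=[_ 59 82 47 _], head=1, tail=4, size=3
write(90): buf=[_ 59 82 47 90], head=1, tail=0, size=4
write(34): buf=[34 59 82 47 90], head=1, tail=1, size=5
read(): buf=[34 _ 82 47 90], head=2, tail=1, size=4
write(7): buf=[34 7 82 47 90], head=2, tail=2, size=5
read(): buf=[34 7 _ 47 90], head=3, tail=2, size=4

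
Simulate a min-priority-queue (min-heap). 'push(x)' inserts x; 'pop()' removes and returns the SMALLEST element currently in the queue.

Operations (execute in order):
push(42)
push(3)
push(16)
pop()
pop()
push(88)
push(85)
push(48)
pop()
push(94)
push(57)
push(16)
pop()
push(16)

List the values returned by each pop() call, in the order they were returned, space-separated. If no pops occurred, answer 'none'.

Answer: 3 16 42 16

Derivation:
push(42): heap contents = [42]
push(3): heap contents = [3, 42]
push(16): heap contents = [3, 16, 42]
pop() → 3: heap contents = [16, 42]
pop() → 16: heap contents = [42]
push(88): heap contents = [42, 88]
push(85): heap contents = [42, 85, 88]
push(48): heap contents = [42, 48, 85, 88]
pop() → 42: heap contents = [48, 85, 88]
push(94): heap contents = [48, 85, 88, 94]
push(57): heap contents = [48, 57, 85, 88, 94]
push(16): heap contents = [16, 48, 57, 85, 88, 94]
pop() → 16: heap contents = [48, 57, 85, 88, 94]
push(16): heap contents = [16, 48, 57, 85, 88, 94]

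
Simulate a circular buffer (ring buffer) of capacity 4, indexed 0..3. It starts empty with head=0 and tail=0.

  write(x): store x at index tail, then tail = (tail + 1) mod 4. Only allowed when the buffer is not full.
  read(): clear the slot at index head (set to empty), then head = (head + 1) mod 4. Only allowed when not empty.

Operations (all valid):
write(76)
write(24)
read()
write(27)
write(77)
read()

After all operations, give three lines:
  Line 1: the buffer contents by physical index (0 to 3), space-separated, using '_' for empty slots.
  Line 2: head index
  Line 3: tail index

Answer: _ _ 27 77
2
0

Derivation:
write(76): buf=[76 _ _ _], head=0, tail=1, size=1
write(24): buf=[76 24 _ _], head=0, tail=2, size=2
read(): buf=[_ 24 _ _], head=1, tail=2, size=1
write(27): buf=[_ 24 27 _], head=1, tail=3, size=2
write(77): buf=[_ 24 27 77], head=1, tail=0, size=3
read(): buf=[_ _ 27 77], head=2, tail=0, size=2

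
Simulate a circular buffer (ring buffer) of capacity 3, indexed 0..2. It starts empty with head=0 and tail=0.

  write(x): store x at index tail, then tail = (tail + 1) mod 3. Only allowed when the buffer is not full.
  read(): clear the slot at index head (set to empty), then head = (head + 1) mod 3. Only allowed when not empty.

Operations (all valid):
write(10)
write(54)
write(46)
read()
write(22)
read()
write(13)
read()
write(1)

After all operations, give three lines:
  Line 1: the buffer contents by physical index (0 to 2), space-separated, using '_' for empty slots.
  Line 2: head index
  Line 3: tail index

Answer: 22 13 1
0
0

Derivation:
write(10): buf=[10 _ _], head=0, tail=1, size=1
write(54): buf=[10 54 _], head=0, tail=2, size=2
write(46): buf=[10 54 46], head=0, tail=0, size=3
read(): buf=[_ 54 46], head=1, tail=0, size=2
write(22): buf=[22 54 46], head=1, tail=1, size=3
read(): buf=[22 _ 46], head=2, tail=1, size=2
write(13): buf=[22 13 46], head=2, tail=2, size=3
read(): buf=[22 13 _], head=0, tail=2, size=2
write(1): buf=[22 13 1], head=0, tail=0, size=3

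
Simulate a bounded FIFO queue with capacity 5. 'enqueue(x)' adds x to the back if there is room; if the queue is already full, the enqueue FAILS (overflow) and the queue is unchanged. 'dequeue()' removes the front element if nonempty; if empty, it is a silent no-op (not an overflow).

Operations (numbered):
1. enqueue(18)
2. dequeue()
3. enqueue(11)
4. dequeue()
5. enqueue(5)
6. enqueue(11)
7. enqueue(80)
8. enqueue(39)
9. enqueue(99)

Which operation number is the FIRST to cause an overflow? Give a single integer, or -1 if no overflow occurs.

1. enqueue(18): size=1
2. dequeue(): size=0
3. enqueue(11): size=1
4. dequeue(): size=0
5. enqueue(5): size=1
6. enqueue(11): size=2
7. enqueue(80): size=3
8. enqueue(39): size=4
9. enqueue(99): size=5

Answer: -1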